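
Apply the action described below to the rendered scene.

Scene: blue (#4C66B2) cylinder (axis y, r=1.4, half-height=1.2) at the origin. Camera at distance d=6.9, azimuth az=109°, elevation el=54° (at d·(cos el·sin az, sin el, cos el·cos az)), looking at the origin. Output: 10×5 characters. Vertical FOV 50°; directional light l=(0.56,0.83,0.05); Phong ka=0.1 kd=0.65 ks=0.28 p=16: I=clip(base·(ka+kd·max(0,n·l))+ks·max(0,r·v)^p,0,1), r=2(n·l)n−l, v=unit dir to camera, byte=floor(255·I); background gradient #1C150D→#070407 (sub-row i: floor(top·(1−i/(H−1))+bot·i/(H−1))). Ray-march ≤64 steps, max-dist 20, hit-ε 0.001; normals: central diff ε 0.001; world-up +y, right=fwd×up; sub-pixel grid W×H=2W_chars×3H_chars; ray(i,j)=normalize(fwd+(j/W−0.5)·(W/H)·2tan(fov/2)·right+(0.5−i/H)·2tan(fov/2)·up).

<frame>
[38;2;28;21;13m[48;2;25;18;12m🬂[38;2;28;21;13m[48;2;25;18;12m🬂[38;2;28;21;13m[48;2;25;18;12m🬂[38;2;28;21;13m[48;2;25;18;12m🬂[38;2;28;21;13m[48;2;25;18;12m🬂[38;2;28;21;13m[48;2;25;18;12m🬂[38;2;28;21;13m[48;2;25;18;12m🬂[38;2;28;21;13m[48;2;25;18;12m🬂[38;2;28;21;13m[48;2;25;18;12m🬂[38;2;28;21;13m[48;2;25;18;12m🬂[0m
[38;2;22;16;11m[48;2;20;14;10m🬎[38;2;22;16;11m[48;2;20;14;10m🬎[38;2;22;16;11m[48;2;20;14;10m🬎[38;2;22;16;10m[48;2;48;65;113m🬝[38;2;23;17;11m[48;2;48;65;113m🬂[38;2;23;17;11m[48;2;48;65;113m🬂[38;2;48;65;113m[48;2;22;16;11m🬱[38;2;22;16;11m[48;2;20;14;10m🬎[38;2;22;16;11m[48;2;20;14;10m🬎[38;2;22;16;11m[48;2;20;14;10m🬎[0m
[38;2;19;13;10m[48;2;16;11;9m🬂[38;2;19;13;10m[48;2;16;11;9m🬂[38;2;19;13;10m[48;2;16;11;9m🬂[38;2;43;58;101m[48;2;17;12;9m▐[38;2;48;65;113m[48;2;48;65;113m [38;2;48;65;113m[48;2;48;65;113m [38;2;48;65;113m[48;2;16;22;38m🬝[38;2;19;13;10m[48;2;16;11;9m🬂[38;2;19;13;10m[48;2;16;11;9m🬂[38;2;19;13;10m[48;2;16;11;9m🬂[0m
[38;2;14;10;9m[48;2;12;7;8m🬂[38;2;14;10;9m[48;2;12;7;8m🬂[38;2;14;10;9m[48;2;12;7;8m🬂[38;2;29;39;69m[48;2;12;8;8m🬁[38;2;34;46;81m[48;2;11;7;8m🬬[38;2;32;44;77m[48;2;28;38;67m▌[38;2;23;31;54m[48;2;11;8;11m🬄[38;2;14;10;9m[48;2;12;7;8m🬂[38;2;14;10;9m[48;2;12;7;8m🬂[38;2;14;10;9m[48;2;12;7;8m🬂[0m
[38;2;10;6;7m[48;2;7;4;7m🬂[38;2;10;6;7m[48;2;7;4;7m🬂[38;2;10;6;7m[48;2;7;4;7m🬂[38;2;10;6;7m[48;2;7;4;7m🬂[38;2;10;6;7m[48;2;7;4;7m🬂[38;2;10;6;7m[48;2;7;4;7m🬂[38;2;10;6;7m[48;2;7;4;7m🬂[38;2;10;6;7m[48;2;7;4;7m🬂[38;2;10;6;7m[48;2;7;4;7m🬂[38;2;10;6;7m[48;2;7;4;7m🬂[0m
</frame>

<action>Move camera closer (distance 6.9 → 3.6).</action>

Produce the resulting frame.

<frame>
[38;2;28;21;13m[48;2;25;18;12m🬂[38;2;26;19;12m[48;2;48;65;113m🬝[38;2;28;21;13m[48;2;48;65;113m🬀[38;2;48;65;113m[48;2;48;65;113m [38;2;48;65;113m[48;2;48;65;113m [38;2;48;65;113m[48;2;48;65;113m [38;2;48;65;113m[48;2;48;65;113m [38;2;48;65;113m[48;2;48;65;113m [38;2;48;65;113m[48;2;27;20;12m🬱[38;2;28;21;13m[48;2;25;18;12m🬂[0m
[38;2;22;16;10m[48;2;48;65;113m🬝[38;2;48;65;113m[48;2;48;65;113m [38;2;48;65;113m[48;2;48;65;113m [38;2;48;65;113m[48;2;48;65;113m [38;2;48;65;113m[48;2;48;65;113m [38;2;48;65;113m[48;2;48;65;113m [38;2;48;65;113m[48;2;48;65;113m [38;2;48;65;113m[48;2;48;65;113m [38;2;48;65;113m[48;2;48;65;113m [38;2;48;65;113m[48;2;22;16;11m🬲[0m
[38;2;19;13;10m[48;2;16;11;9m🬂[38;2;48;65;113m[48;2;16;11;9m🬬[38;2;48;65;113m[48;2;48;65;113m [38;2;48;65;113m[48;2;48;65;113m [38;2;48;65;113m[48;2;48;65;113m [38;2;48;65;113m[48;2;48;65;113m [38;2;48;65;113m[48;2;48;65;113m [38;2;48;65;113m[48;2;48;65;113m [38;2;48;65;113m[48;2;48;65;113m [38;2;48;65;113m[48;2;17;11;9m🬄[0m
[38;2;14;10;9m[48;2;12;7;8m🬂[38;2;48;65;113m[48;2;12;8;8m🬁[38;2;42;57;100m[48;2;11;7;8m🬬[38;2;48;65;113m[48;2;34;46;81m🬎[38;2;48;65;113m[48;2;48;65;113m [38;2;48;65;113m[48;2;48;65;113m [38;2;48;65;113m[48;2;29;39;68m🬝[38;2;48;65;113m[48;2;25;34;60m🬎[38;2;48;65;113m[48;2;14;13;19m🬂[38;2;14;10;9m[48;2;12;7;8m🬂[0m
[38;2;10;6;7m[48;2;7;4;7m🬂[38;2;10;6;7m[48;2;7;4;7m🬂[38;2;34;46;80m[48;2;8;4;7m🬁[38;2;35;47;82m[48;2;7;4;7m🬬[38;2;33;45;79m[48;2;34;46;81m▐[38;2;32;44;77m[48;2;31;42;73m▌[38;2;29;39;69m[48;2;26;35;61m🬕[38;2;23;30;53m[48;2;7;4;7m🬆[38;2;10;6;7m[48;2;7;4;7m🬂[38;2;10;6;7m[48;2;7;4;7m🬂[0m
</frame>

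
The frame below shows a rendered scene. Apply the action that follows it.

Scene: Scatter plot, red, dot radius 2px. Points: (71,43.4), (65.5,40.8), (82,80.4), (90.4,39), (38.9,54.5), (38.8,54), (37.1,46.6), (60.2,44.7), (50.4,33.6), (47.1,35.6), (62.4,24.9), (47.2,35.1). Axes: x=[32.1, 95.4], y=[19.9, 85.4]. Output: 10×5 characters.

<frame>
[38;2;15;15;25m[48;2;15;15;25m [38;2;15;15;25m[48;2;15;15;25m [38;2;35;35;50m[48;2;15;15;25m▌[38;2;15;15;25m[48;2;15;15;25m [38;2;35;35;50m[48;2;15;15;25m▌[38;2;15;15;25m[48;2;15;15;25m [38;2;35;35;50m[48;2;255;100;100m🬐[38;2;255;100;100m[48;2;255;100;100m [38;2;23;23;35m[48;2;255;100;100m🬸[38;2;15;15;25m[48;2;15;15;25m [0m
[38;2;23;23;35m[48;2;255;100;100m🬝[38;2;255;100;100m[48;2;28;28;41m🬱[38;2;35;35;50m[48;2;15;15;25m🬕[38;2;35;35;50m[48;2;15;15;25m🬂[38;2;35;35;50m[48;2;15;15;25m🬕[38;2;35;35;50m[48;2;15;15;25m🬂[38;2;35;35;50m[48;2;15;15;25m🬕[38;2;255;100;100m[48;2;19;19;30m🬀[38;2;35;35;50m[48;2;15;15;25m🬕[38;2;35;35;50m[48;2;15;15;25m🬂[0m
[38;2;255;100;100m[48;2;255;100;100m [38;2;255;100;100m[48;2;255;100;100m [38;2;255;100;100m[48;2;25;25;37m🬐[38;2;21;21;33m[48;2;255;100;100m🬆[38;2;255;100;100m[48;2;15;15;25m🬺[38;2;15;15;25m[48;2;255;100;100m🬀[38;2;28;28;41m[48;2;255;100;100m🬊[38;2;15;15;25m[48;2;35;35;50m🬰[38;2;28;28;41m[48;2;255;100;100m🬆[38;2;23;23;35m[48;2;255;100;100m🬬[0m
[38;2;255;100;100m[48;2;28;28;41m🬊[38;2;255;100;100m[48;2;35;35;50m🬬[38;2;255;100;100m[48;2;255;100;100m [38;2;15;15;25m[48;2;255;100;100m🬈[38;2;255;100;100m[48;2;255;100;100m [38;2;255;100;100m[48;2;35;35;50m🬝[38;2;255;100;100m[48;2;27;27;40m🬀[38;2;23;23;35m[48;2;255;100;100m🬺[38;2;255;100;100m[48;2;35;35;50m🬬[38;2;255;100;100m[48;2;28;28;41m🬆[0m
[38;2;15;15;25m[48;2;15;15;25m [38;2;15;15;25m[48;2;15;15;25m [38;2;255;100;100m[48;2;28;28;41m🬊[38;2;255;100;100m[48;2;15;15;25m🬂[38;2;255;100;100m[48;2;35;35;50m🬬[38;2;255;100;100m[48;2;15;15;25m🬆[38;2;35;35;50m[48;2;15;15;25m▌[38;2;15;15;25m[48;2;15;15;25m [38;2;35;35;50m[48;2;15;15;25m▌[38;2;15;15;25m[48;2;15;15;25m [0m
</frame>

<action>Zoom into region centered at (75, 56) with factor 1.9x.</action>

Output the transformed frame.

<frame>
[38;2;15;15;25m[48;2;15;15;25m [38;2;15;15;25m[48;2;15;15;25m [38;2;35;35;50m[48;2;15;15;25m▌[38;2;15;15;25m[48;2;15;15;25m [38;2;35;35;50m[48;2;15;15;25m▌[38;2;15;15;25m[48;2;15;15;25m [38;2;35;35;50m[48;2;15;15;25m▌[38;2;15;15;25m[48;2;15;15;25m [38;2;35;35;50m[48;2;15;15;25m▌[38;2;15;15;25m[48;2;15;15;25m [0m
[38;2;35;35;50m[48;2;15;15;25m🬂[38;2;35;35;50m[48;2;15;15;25m🬂[38;2;35;35;50m[48;2;15;15;25m🬕[38;2;35;35;50m[48;2;15;15;25m🬂[38;2;35;35;50m[48;2;15;15;25m🬕[38;2;35;35;50m[48;2;15;15;25m🬂[38;2;35;35;50m[48;2;15;15;25m🬕[38;2;35;35;50m[48;2;15;15;25m🬂[38;2;35;35;50m[48;2;15;15;25m🬕[38;2;35;35;50m[48;2;15;15;25m🬂[0m
[38;2;15;15;25m[48;2;35;35;50m🬰[38;2;15;15;25m[48;2;35;35;50m🬰[38;2;35;35;50m[48;2;15;15;25m🬛[38;2;15;15;25m[48;2;35;35;50m🬰[38;2;35;35;50m[48;2;15;15;25m🬛[38;2;15;15;25m[48;2;35;35;50m🬰[38;2;35;35;50m[48;2;15;15;25m🬛[38;2;15;15;25m[48;2;35;35;50m🬰[38;2;35;35;50m[48;2;15;15;25m🬛[38;2;15;15;25m[48;2;35;35;50m🬰[0m
[38;2;15;15;25m[48;2;255;100;100m🬀[38;2;15;15;25m[48;2;255;100;100m🬊[38;2;27;27;40m[48;2;255;100;100m🬬[38;2;15;15;25m[48;2;255;100;100m🬆[38;2;27;27;40m[48;2;255;100;100m🬬[38;2;15;15;25m[48;2;35;35;50m🬎[38;2;35;35;50m[48;2;15;15;25m🬲[38;2;15;15;25m[48;2;35;35;50m🬎[38;2;35;35;50m[48;2;15;15;25m🬲[38;2;19;19;30m[48;2;255;100;100m🬬[0m
[38;2;255;100;100m[48;2;15;15;25m🬊[38;2;255;100;100m[48;2;15;15;25m🬬[38;2;255;100;100m[48;2;255;100;100m [38;2;255;100;100m[48;2;15;15;25m🬬[38;2;255;100;100m[48;2;21;21;33m🬆[38;2;15;15;25m[48;2;15;15;25m [38;2;35;35;50m[48;2;15;15;25m▌[38;2;15;15;25m[48;2;15;15;25m [38;2;35;35;50m[48;2;255;100;100m🬐[38;2;255;100;100m[48;2;255;100;100m [0m
</frame>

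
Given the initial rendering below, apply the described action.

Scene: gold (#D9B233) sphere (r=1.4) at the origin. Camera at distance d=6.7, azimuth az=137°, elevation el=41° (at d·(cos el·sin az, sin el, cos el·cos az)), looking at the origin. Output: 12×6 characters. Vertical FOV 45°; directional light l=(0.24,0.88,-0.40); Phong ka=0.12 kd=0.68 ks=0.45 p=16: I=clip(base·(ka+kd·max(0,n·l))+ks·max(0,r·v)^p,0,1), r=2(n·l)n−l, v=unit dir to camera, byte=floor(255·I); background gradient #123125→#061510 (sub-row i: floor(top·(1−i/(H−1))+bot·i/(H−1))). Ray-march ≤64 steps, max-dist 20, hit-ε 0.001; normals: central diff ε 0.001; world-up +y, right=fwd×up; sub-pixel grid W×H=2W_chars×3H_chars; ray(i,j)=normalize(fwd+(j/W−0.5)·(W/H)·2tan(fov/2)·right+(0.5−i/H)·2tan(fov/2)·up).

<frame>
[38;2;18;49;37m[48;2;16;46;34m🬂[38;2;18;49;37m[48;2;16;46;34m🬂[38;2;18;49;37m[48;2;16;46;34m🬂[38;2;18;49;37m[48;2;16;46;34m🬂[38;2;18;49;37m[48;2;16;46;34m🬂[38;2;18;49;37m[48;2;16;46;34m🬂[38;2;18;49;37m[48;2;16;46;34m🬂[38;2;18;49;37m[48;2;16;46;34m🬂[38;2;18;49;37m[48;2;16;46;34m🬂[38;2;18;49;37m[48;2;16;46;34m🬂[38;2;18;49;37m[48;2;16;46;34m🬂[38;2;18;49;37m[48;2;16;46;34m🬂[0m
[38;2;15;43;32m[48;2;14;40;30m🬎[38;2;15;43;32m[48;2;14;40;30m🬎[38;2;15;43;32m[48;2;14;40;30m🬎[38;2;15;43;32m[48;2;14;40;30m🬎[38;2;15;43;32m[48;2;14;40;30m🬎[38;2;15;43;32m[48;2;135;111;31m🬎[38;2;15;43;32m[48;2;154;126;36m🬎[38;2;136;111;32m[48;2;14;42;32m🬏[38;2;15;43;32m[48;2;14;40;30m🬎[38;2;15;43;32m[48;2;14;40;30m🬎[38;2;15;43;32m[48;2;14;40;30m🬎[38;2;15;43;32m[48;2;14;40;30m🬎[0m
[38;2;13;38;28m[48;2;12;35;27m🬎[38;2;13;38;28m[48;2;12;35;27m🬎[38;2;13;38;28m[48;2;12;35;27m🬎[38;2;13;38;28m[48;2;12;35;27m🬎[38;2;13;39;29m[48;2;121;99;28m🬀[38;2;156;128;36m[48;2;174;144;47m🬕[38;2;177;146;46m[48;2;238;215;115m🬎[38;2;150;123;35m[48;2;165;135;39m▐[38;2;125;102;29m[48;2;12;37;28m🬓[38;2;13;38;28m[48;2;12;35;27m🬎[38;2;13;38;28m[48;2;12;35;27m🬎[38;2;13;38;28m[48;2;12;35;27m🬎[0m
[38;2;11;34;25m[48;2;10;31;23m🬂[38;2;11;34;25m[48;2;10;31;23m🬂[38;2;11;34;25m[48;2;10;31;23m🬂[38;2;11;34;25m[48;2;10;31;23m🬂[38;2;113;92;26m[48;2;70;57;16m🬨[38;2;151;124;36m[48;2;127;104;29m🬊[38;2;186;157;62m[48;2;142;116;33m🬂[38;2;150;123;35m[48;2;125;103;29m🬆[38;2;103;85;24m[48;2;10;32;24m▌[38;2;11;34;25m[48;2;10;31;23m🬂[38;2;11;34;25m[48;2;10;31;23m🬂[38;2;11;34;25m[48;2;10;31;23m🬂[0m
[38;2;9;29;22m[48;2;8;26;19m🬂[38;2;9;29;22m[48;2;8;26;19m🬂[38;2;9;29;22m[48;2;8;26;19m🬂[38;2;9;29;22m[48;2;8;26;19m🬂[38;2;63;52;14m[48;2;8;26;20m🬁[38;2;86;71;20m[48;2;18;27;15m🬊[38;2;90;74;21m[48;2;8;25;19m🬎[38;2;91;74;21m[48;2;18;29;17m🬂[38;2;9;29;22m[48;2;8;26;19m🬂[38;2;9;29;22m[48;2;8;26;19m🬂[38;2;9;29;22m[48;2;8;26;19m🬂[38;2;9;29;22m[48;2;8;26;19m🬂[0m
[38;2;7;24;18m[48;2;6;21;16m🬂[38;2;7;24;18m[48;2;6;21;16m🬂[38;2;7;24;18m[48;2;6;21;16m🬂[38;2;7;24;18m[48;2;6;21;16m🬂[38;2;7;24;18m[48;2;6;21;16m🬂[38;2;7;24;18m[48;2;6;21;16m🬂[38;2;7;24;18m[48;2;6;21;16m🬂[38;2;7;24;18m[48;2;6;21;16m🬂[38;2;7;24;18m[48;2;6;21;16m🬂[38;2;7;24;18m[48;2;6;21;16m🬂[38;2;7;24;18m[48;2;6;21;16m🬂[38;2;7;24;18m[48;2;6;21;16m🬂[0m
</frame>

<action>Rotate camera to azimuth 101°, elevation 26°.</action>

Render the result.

<frame>
[38;2;18;49;37m[48;2;16;46;34m🬂[38;2;18;49;37m[48;2;16;46;34m🬂[38;2;18;49;37m[48;2;16;46;34m🬂[38;2;18;49;37m[48;2;16;46;34m🬂[38;2;18;49;37m[48;2;16;46;34m🬂[38;2;18;49;37m[48;2;16;46;34m🬂[38;2;18;49;37m[48;2;16;46;34m🬂[38;2;18;49;37m[48;2;16;46;34m🬂[38;2;18;49;37m[48;2;16;46;34m🬂[38;2;18;49;37m[48;2;16;46;34m🬂[38;2;18;49;37m[48;2;16;46;34m🬂[38;2;18;49;37m[48;2;16;46;34m🬂[0m
[38;2;15;43;32m[48;2;14;40;30m🬎[38;2;15;43;32m[48;2;14;40;30m🬎[38;2;15;43;32m[48;2;14;40;30m🬎[38;2;15;43;32m[48;2;14;40;30m🬎[38;2;15;43;32m[48;2;14;40;30m🬎[38;2;15;43;32m[48;2;138;113;32m🬎[38;2;15;43;32m[48;2;166;136;38m🬎[38;2;167;137;39m[48;2;14;42;32m🬏[38;2;15;43;32m[48;2;14;40;30m🬎[38;2;15;43;32m[48;2;14;40;30m🬎[38;2;15;43;32m[48;2;14;40;30m🬎[38;2;15;43;32m[48;2;14;40;30m🬎[0m
[38;2;13;38;28m[48;2;12;35;27m🬎[38;2;13;38;28m[48;2;12;35;27m🬎[38;2;13;38;28m[48;2;12;35;27m🬎[38;2;13;38;28m[48;2;12;35;27m🬎[38;2;39;46;22m[48;2;94;77;21m🬐[38;2;141;116;33m[48;2;123;101;28m🬊[38;2;255;232;139m[48;2;174;146;56m🬇[38;2;176;147;55m[48;2;163;134;38m🬓[38;2;146;120;34m[48;2;12;37;28m🬓[38;2;13;38;28m[48;2;12;35;27m🬎[38;2;13;38;28m[48;2;12;35;27m🬎[38;2;13;38;28m[48;2;12;35;27m🬎[0m
[38;2;11;34;25m[48;2;10;31;23m🬂[38;2;11;34;25m[48;2;10;31;23m🬂[38;2;11;34;25m[48;2;10;31;23m🬂[38;2;11;34;25m[48;2;10;31;23m🬂[38;2;70;57;16m[48;2;34;28;7m🬉[38;2;102;84;23m[48;2;69;57;16m🬊[38;2;123;101;29m[48;2;92;76;21m🬊[38;2;126;103;29m[48;2;92;76;21m🬎[38;2;117;96;27m[48;2;25;38;22m🬄[38;2;11;34;25m[48;2;10;31;23m🬂[38;2;11;34;25m[48;2;10;31;23m🬂[38;2;11;34;25m[48;2;10;31;23m🬂[0m
[38;2;9;29;22m[48;2;8;26;19m🬂[38;2;9;29;22m[48;2;8;26;19m🬂[38;2;9;29;22m[48;2;8;26;19m🬂[38;2;9;29;22m[48;2;8;26;19m🬂[38;2;8;26;20m[48;2;26;21;6m🬺[38;2;44;36;10m[48;2;18;22;11m🬁[38;2;58;48;13m[48;2;17;23;12m🬂[38;2;59;48;14m[48;2;12;24;16m🬂[38;2;9;29;22m[48;2;8;26;19m🬂[38;2;9;29;22m[48;2;8;26;19m🬂[38;2;9;29;22m[48;2;8;26;19m🬂[38;2;9;29;22m[48;2;8;26;19m🬂[0m
[38;2;7;24;18m[48;2;6;21;16m🬂[38;2;7;24;18m[48;2;6;21;16m🬂[38;2;7;24;18m[48;2;6;21;16m🬂[38;2;7;24;18m[48;2;6;21;16m🬂[38;2;7;24;18m[48;2;6;21;16m🬂[38;2;7;24;18m[48;2;6;21;16m🬂[38;2;7;24;18m[48;2;6;21;16m🬂[38;2;7;24;18m[48;2;6;21;16m🬂[38;2;7;24;18m[48;2;6;21;16m🬂[38;2;7;24;18m[48;2;6;21;16m🬂[38;2;7;24;18m[48;2;6;21;16m🬂[38;2;7;24;18m[48;2;6;21;16m🬂[0m
</frame>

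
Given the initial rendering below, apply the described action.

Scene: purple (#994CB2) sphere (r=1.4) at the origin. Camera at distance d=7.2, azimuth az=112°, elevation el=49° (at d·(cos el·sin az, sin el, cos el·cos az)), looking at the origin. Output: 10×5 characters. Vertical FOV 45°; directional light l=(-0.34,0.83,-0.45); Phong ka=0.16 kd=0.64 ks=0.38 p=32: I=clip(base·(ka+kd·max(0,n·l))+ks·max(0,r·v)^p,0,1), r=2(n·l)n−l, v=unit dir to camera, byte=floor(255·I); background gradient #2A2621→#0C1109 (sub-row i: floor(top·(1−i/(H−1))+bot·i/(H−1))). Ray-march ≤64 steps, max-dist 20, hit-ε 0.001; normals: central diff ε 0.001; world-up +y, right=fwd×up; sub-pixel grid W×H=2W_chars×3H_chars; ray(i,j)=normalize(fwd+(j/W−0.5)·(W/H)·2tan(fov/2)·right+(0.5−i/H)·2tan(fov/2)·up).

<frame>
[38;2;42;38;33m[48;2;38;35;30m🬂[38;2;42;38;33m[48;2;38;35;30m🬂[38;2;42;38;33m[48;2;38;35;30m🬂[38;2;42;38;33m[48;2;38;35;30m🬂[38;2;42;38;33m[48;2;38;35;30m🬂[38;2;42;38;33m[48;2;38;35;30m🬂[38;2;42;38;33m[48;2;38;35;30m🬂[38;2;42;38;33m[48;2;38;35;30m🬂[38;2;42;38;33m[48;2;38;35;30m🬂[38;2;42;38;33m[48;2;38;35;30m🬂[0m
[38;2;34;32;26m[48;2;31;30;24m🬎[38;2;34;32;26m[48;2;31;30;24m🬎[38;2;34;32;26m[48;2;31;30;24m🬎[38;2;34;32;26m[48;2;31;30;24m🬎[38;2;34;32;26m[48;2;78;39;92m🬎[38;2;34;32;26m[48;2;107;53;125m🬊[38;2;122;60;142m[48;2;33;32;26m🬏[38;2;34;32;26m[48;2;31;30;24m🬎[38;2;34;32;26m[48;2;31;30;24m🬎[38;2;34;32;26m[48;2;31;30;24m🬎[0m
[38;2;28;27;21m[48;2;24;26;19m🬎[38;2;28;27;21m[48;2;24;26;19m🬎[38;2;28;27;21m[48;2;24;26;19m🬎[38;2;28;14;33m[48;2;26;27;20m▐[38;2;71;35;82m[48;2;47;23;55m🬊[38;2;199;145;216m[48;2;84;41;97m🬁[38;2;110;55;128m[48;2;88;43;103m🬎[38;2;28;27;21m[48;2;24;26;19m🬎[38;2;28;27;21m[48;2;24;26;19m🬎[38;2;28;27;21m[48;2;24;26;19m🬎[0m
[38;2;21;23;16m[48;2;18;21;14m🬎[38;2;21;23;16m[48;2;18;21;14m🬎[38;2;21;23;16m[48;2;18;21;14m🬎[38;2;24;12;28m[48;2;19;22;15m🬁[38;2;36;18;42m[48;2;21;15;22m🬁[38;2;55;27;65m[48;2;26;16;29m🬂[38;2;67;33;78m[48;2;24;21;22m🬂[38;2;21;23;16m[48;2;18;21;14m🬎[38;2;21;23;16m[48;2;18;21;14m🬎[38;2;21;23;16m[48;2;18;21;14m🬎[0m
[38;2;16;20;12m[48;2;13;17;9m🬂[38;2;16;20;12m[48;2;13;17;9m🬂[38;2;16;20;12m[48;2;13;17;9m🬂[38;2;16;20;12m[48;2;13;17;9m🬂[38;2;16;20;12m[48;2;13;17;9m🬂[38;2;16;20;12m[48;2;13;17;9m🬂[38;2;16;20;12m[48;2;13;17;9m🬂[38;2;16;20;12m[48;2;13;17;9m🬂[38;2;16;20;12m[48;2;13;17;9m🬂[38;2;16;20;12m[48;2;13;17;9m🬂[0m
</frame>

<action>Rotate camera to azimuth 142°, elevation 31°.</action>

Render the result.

<frame>
[38;2;42;38;33m[48;2;38;35;30m🬂[38;2;42;38;33m[48;2;38;35;30m🬂[38;2;42;38;33m[48;2;38;35;30m🬂[38;2;42;38;33m[48;2;38;35;30m🬂[38;2;42;38;33m[48;2;38;35;30m🬂[38;2;42;38;33m[48;2;38;35;30m🬂[38;2;42;38;33m[48;2;38;35;30m🬂[38;2;42;38;33m[48;2;38;35;30m🬂[38;2;42;38;33m[48;2;38;35;30m🬂[38;2;42;38;33m[48;2;38;35;30m🬂[0m
[38;2;34;32;26m[48;2;31;30;24m🬎[38;2;34;32;26m[48;2;31;30;24m🬎[38;2;34;32;26m[48;2;31;30;24m🬎[38;2;34;32;26m[48;2;31;30;24m🬎[38;2;34;32;26m[48;2;79;39;92m🬎[38;2;34;32;26m[48;2;108;53;125m🬊[38;2;122;60;142m[48;2;33;32;26m🬏[38;2;34;32;26m[48;2;31;30;24m🬎[38;2;34;32;26m[48;2;31;30;24m🬎[38;2;34;32;26m[48;2;31;30;24m🬎[0m
[38;2;28;27;21m[48;2;24;26;19m🬎[38;2;28;27;21m[48;2;24;26;19m🬎[38;2;28;27;21m[48;2;24;26;19m🬎[38;2;31;15;36m[48;2;26;23;22m🬉[38;2;72;36;84m[48;2;49;24;57m🬊[38;2;199;145;217m[48;2;86;42;100m🬁[38;2;111;55;129m[48;2;90;44;105m🬎[38;2;28;27;21m[48;2;24;26;19m🬎[38;2;28;27;21m[48;2;24;26;19m🬎[38;2;28;27;21m[48;2;24;26;19m🬎[0m
[38;2;21;23;16m[48;2;18;21;14m🬎[38;2;21;23;16m[48;2;18;21;14m🬎[38;2;21;23;16m[48;2;18;21;14m🬎[38;2;24;12;28m[48;2;19;22;15m🬁[38;2;39;19;45m[48;2;21;15;22m🬁[38;2;52;25;61m[48;2;24;16;25m🬊[38;2;61;30;71m[48;2;18;21;14m🬆[38;2;21;23;16m[48;2;18;21;14m🬎[38;2;21;23;16m[48;2;18;21;14m🬎[38;2;21;23;16m[48;2;18;21;14m🬎[0m
[38;2;16;20;12m[48;2;13;17;9m🬂[38;2;16;20;12m[48;2;13;17;9m🬂[38;2;16;20;12m[48;2;13;17;9m🬂[38;2;16;20;12m[48;2;13;17;9m🬂[38;2;16;20;12m[48;2;13;17;9m🬂[38;2;16;20;12m[48;2;13;17;9m🬂[38;2;16;20;12m[48;2;13;17;9m🬂[38;2;16;20;12m[48;2;13;17;9m🬂[38;2;16;20;12m[48;2;13;17;9m🬂[38;2;16;20;12m[48;2;13;17;9m🬂[0m
</frame>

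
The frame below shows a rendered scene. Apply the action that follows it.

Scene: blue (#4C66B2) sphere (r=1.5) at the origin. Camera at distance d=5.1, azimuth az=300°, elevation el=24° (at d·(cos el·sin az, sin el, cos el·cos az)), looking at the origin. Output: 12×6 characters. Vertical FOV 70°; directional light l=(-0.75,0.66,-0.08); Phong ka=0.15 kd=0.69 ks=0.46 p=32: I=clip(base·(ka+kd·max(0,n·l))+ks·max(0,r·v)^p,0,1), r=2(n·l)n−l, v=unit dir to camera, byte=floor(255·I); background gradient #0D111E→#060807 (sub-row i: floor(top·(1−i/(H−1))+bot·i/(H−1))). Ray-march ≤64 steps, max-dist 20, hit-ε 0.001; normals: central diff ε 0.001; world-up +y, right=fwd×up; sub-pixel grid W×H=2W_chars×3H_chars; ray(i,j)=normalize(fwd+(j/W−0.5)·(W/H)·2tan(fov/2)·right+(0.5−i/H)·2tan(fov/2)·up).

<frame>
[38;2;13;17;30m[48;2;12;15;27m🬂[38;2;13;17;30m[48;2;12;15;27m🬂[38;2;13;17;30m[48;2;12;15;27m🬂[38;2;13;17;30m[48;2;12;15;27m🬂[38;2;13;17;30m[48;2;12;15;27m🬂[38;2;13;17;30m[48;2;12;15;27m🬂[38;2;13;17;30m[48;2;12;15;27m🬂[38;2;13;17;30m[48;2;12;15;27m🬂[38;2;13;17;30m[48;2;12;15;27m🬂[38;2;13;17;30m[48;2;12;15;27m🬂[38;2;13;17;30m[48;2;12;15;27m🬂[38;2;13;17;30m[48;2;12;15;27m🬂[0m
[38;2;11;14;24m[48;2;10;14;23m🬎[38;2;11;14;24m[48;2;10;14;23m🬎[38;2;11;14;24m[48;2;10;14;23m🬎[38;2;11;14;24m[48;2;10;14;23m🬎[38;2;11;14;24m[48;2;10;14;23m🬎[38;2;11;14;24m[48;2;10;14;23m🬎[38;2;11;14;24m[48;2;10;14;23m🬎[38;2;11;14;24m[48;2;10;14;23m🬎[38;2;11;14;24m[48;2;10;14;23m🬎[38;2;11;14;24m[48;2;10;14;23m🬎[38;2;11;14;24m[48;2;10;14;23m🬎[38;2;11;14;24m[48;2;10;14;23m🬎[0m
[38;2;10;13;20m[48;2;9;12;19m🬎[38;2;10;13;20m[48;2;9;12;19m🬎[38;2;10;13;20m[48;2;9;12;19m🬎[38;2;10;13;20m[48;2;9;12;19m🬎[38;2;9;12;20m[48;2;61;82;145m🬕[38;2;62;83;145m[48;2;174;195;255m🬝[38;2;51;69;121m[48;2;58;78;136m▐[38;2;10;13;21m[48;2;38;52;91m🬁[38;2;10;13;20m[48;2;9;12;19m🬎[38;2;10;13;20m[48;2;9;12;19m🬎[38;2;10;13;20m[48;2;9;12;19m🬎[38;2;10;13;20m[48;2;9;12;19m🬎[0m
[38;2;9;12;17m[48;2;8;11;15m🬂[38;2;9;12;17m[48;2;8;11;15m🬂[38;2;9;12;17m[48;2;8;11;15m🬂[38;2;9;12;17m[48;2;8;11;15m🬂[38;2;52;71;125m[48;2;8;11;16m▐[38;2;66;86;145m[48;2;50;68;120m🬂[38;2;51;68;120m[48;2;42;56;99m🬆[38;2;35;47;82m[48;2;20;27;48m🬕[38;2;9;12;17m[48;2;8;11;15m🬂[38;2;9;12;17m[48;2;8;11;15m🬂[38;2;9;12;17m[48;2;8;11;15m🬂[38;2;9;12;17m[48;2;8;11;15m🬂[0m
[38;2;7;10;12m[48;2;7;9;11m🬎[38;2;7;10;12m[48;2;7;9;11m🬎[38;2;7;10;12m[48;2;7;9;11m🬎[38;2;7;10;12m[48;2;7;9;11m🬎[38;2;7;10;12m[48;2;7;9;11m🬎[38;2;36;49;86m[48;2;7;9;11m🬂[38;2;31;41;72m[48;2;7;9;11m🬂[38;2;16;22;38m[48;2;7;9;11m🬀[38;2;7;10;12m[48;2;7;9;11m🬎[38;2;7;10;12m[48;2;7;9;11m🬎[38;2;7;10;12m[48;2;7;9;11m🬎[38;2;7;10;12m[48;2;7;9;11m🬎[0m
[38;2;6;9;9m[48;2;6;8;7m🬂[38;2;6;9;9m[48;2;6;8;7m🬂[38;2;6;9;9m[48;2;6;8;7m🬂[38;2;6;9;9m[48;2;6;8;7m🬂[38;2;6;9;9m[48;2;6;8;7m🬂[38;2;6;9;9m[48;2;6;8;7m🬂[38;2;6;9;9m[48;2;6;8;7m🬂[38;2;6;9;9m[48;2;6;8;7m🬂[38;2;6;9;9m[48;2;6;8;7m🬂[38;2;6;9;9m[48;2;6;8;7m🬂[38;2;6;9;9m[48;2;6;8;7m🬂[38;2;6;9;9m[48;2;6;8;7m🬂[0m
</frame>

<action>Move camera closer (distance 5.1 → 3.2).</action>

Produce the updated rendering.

<frame>
[38;2;13;17;30m[48;2;12;15;27m🬂[38;2;13;17;30m[48;2;12;15;27m🬂[38;2;13;17;30m[48;2;12;15;27m🬂[38;2;13;17;30m[48;2;12;15;27m🬂[38;2;13;17;30m[48;2;12;15;27m🬂[38;2;13;17;30m[48;2;12;15;27m🬂[38;2;13;17;30m[48;2;12;15;27m🬂[38;2;13;17;30m[48;2;12;15;27m🬂[38;2;13;17;30m[48;2;12;15;27m🬂[38;2;13;17;30m[48;2;12;15;27m🬂[38;2;13;17;30m[48;2;12;15;27m🬂[38;2;13;17;30m[48;2;12;15;27m🬂[0m
[38;2;11;14;24m[48;2;10;14;23m🬎[38;2;11;14;24m[48;2;10;14;23m🬎[38;2;11;14;24m[48;2;10;14;23m🬎[38;2;10;14;24m[48;2;63;84;147m🬝[38;2;11;15;25m[48;2;61;83;145m🬀[38;2;59;79;139m[48;2;61;82;143m🬊[38;2;54;73;127m[48;2;57;76;134m🬉[38;2;42;56;99m[48;2;50;67;118m🬁[38;2;11;14;24m[48;2;40;55;95m🬊[38;2;11;14;24m[48;2;10;14;23m🬎[38;2;11;14;24m[48;2;10;14;23m🬎[38;2;11;14;24m[48;2;10;14;23m🬎[0m
[38;2;10;13;20m[48;2;9;12;19m🬎[38;2;10;13;20m[48;2;9;12;19m🬎[38;2;10;13;20m[48;2;9;12;19m🬎[38;2;61;82;143m[48;2;63;84;148m🬲[38;2;62;84;147m[48;2;80;102;163m🬕[38;2;86;107;167m[48;2;153;174;234m🬨[38;2;58;78;135m[48;2;54;73;128m▌[38;2;52;69;122m[48;2;48;65;114m▌[38;2;44;59;104m[48;2;39;52;92m▌[38;2;29;39;70m[48;2;9;12;20m▌[38;2;10;13;20m[48;2;9;12;19m🬎[38;2;10;13;20m[48;2;9;12;19m🬎[0m
[38;2;9;12;17m[48;2;8;11;15m🬂[38;2;9;12;17m[48;2;8;11;15m🬂[38;2;9;12;17m[48;2;8;11;15m🬂[38;2;58;78;137m[48;2;54;73;127m🬎[38;2;61;81;141m[48;2;56;75;132m🬂[38;2;67;86;144m[48;2;54;72;127m🬂[38;2;52;71;124m[48;2;49;66;116m🬆[38;2;47;64;112m[48;2;43;59;102m🬆[38;2;39;53;93m[48;2;33;45;79m🬕[38;2;26;35;62m[48;2;8;11;16m▌[38;2;9;12;17m[48;2;8;11;15m🬂[38;2;9;12;17m[48;2;8;11;15m🬂[0m
[38;2;7;10;12m[48;2;7;9;11m🬎[38;2;7;10;12m[48;2;7;9;11m🬎[38;2;7;10;12m[48;2;7;9;11m🬎[38;2;48;64;113m[48;2;7;9;11m🬊[38;2;50;67;117m[48;2;42;57;99m🬎[38;2;49;66;116m[48;2;43;58;102m🬆[38;2;45;61;107m[48;2;39;53;92m🬆[38;2;39;53;94m[48;2;31;43;75m🬆[38;2;26;35;61m[48;2;7;9;11m🬝[38;2;14;18;33m[48;2;7;9;11m🬀[38;2;7;10;12m[48;2;7;9;11m🬎[38;2;7;10;12m[48;2;7;9;11m🬎[0m
[38;2;6;9;9m[48;2;6;8;7m🬂[38;2;6;9;9m[48;2;6;8;7m🬂[38;2;6;9;9m[48;2;6;8;7m🬂[38;2;6;9;9m[48;2;6;8;7m🬂[38;2;32;43;76m[48;2;6;8;7m🬁[38;2;34;46;81m[48;2;6;8;7m🬂[38;2;31;42;73m[48;2;6;8;7m🬂[38;2;20;27;47m[48;2;6;8;7m🬂[38;2;6;9;9m[48;2;6;8;7m🬂[38;2;6;9;9m[48;2;6;8;7m🬂[38;2;6;9;9m[48;2;6;8;7m🬂[38;2;6;9;9m[48;2;6;8;7m🬂[0m
</frame>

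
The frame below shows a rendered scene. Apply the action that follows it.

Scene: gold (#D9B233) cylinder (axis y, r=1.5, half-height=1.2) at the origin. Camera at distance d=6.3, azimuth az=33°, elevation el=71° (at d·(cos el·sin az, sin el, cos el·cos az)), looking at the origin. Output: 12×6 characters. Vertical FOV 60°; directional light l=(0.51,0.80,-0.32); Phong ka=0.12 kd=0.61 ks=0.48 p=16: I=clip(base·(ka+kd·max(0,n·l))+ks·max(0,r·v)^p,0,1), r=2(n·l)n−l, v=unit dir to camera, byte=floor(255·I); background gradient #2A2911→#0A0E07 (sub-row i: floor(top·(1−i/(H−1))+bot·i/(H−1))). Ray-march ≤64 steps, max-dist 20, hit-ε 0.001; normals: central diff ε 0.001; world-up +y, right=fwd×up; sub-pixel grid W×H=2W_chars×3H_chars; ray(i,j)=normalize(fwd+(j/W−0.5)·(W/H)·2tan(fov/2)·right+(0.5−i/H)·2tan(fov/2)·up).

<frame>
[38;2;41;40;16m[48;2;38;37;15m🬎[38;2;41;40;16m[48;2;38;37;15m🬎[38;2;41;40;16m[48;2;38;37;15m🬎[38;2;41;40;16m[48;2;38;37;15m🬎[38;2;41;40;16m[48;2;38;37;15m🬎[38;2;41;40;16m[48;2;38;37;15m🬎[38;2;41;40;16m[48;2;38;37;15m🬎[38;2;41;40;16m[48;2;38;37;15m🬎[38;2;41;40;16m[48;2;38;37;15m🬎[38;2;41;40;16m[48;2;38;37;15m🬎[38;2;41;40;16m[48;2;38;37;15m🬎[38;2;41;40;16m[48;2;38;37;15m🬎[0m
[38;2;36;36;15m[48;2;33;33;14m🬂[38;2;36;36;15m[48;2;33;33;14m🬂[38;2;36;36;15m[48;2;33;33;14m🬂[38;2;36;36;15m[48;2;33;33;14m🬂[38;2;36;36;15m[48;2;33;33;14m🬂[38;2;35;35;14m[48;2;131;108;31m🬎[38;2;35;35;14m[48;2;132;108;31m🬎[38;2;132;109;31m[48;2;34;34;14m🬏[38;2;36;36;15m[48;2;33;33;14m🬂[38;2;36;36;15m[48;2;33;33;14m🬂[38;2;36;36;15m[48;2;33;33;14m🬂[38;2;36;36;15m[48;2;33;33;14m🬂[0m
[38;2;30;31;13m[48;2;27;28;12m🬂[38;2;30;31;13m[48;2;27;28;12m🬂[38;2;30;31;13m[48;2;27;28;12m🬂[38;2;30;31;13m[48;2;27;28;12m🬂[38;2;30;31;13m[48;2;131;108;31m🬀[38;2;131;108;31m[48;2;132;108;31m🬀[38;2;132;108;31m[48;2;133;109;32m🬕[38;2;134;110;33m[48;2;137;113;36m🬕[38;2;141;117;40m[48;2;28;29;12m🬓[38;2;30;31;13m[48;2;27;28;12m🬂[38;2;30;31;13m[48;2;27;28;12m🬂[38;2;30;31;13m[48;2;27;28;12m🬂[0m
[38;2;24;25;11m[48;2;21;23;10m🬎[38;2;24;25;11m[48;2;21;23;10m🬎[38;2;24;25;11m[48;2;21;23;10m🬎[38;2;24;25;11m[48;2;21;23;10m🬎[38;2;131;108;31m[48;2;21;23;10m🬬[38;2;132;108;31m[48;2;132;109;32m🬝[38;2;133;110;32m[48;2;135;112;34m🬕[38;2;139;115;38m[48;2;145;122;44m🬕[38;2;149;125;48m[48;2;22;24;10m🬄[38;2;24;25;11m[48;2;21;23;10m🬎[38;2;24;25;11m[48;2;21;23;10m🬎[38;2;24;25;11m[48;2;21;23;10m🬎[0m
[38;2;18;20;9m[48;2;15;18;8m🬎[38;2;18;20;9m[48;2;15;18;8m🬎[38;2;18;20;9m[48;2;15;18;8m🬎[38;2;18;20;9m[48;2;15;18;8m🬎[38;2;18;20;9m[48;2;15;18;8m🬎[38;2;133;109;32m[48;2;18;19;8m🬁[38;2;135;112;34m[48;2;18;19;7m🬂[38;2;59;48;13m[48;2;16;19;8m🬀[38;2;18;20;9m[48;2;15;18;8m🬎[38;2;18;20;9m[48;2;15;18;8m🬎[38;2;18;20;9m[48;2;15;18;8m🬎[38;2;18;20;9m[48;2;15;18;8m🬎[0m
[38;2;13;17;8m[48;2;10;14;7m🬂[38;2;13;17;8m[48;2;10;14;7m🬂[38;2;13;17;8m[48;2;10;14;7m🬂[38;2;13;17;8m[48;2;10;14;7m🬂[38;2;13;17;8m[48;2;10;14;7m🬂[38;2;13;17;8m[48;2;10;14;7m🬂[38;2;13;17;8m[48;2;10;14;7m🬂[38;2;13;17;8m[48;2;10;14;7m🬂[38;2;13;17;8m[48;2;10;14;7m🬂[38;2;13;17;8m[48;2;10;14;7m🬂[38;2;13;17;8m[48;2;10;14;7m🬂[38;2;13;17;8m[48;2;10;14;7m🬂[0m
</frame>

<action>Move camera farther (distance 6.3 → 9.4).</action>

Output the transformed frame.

<frame>
[38;2;41;40;16m[48;2;38;37;15m🬎[38;2;41;40;16m[48;2;38;37;15m🬎[38;2;41;40;16m[48;2;38;37;15m🬎[38;2;41;40;16m[48;2;38;37;15m🬎[38;2;41;40;16m[48;2;38;37;15m🬎[38;2;41;40;16m[48;2;38;37;15m🬎[38;2;41;40;16m[48;2;38;37;15m🬎[38;2;41;40;16m[48;2;38;37;15m🬎[38;2;41;40;16m[48;2;38;37;15m🬎[38;2;41;40;16m[48;2;38;37;15m🬎[38;2;41;40;16m[48;2;38;37;15m🬎[38;2;41;40;16m[48;2;38;37;15m🬎[0m
[38;2;36;36;15m[48;2;33;33;14m🬂[38;2;36;36;15m[48;2;33;33;14m🬂[38;2;36;36;15m[48;2;33;33;14m🬂[38;2;36;36;15m[48;2;33;33;14m🬂[38;2;36;36;15m[48;2;33;33;14m🬂[38;2;36;36;15m[48;2;33;33;14m🬂[38;2;36;36;15m[48;2;33;33;14m🬂[38;2;36;36;15m[48;2;33;33;14m🬂[38;2;36;36;15m[48;2;33;33;14m🬂[38;2;36;36;15m[48;2;33;33;14m🬂[38;2;36;36;15m[48;2;33;33;14m🬂[38;2;36;36;15m[48;2;33;33;14m🬂[0m
[38;2;30;31;13m[48;2;27;28;12m🬂[38;2;30;31;13m[48;2;27;28;12m🬂[38;2;30;31;13m[48;2;27;28;12m🬂[38;2;30;31;13m[48;2;27;28;12m🬂[38;2;30;31;13m[48;2;27;28;12m🬂[38;2;30;31;13m[48;2;132;108;31m🬀[38;2;132;108;31m[48;2;133;109;32m🬕[38;2;134;111;33m[48;2;28;29;12m🬓[38;2;30;31;13m[48;2;27;28;12m🬂[38;2;30;31;13m[48;2;27;28;12m🬂[38;2;30;31;13m[48;2;27;28;12m🬂[38;2;30;31;13m[48;2;27;28;12m🬂[0m
[38;2;24;25;11m[48;2;21;23;10m🬎[38;2;24;25;11m[48;2;21;23;10m🬎[38;2;24;25;11m[48;2;21;23;10m🬎[38;2;24;25;11m[48;2;21;23;10m🬎[38;2;24;25;11m[48;2;21;23;10m🬎[38;2;132;108;31m[48;2;23;22;8m🬎[38;2;133;110;32m[48;2;54;44;12m🬝[38;2;138;114;37m[48;2;22;24;10m🬄[38;2;24;25;11m[48;2;21;23;10m🬎[38;2;24;25;11m[48;2;21;23;10m🬎[38;2;24;25;11m[48;2;21;23;10m🬎[38;2;24;25;11m[48;2;21;23;10m🬎[0m
[38;2;18;20;9m[48;2;15;18;8m🬎[38;2;18;20;9m[48;2;15;18;8m🬎[38;2;18;20;9m[48;2;15;18;8m🬎[38;2;18;20;9m[48;2;15;18;8m🬎[38;2;18;20;9m[48;2;15;18;8m🬎[38;2;18;20;9m[48;2;15;18;8m🬎[38;2;18;20;9m[48;2;15;18;8m🬎[38;2;18;20;9m[48;2;15;18;8m🬎[38;2;18;20;9m[48;2;15;18;8m🬎[38;2;18;20;9m[48;2;15;18;8m🬎[38;2;18;20;9m[48;2;15;18;8m🬎[38;2;18;20;9m[48;2;15;18;8m🬎[0m
[38;2;13;17;8m[48;2;10;14;7m🬂[38;2;13;17;8m[48;2;10;14;7m🬂[38;2;13;17;8m[48;2;10;14;7m🬂[38;2;13;17;8m[48;2;10;14;7m🬂[38;2;13;17;8m[48;2;10;14;7m🬂[38;2;13;17;8m[48;2;10;14;7m🬂[38;2;13;17;8m[48;2;10;14;7m🬂[38;2;13;17;8m[48;2;10;14;7m🬂[38;2;13;17;8m[48;2;10;14;7m🬂[38;2;13;17;8m[48;2;10;14;7m🬂[38;2;13;17;8m[48;2;10;14;7m🬂[38;2;13;17;8m[48;2;10;14;7m🬂[0m
</frame>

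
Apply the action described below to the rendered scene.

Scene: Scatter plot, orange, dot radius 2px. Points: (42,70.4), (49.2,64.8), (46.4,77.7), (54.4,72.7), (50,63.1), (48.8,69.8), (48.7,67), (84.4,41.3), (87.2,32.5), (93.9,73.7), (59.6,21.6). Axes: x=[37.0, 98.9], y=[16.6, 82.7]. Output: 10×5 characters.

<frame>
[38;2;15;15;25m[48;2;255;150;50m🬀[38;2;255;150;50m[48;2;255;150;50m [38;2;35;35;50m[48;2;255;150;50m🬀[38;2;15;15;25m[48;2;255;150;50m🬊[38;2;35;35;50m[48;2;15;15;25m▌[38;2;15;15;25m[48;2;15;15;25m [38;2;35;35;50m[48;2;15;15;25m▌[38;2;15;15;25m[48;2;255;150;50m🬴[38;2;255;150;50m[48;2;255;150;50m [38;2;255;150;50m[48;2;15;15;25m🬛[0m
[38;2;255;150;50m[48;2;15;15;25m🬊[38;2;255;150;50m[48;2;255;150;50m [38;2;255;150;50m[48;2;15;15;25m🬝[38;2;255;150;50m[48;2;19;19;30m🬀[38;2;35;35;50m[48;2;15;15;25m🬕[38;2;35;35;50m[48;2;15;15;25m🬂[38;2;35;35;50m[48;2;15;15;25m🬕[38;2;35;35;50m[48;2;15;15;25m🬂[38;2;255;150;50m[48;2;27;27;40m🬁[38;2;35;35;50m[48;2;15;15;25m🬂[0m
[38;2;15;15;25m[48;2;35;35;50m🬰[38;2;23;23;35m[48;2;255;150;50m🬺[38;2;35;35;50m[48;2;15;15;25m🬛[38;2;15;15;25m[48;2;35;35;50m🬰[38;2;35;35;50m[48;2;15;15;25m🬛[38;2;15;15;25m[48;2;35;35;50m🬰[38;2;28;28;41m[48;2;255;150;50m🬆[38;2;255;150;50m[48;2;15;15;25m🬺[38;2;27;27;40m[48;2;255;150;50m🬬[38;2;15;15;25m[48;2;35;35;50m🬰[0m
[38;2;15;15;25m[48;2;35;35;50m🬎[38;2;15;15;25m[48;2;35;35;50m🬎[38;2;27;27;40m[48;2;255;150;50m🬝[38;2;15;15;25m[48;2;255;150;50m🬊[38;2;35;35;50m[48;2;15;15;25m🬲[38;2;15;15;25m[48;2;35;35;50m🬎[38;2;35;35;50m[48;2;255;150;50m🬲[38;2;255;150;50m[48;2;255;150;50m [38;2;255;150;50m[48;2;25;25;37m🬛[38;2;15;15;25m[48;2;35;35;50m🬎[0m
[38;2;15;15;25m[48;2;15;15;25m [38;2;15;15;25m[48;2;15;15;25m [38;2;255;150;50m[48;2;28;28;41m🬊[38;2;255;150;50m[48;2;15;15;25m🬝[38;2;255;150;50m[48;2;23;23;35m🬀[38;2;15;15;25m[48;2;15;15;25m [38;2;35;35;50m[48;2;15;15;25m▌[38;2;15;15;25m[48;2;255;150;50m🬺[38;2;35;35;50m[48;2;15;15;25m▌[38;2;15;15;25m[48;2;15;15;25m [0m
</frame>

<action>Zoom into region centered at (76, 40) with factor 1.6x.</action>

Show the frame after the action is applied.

<frame>
[38;2;15;15;25m[48;2;15;15;25m [38;2;15;15;25m[48;2;15;15;25m [38;2;35;35;50m[48;2;15;15;25m▌[38;2;15;15;25m[48;2;15;15;25m [38;2;35;35;50m[48;2;15;15;25m▌[38;2;15;15;25m[48;2;15;15;25m [38;2;35;35;50m[48;2;15;15;25m▌[38;2;15;15;25m[48;2;15;15;25m [38;2;35;35;50m[48;2;15;15;25m▌[38;2;15;15;25m[48;2;15;15;25m [0m
[38;2;35;35;50m[48;2;15;15;25m🬂[38;2;35;35;50m[48;2;15;15;25m🬂[38;2;35;35;50m[48;2;15;15;25m🬕[38;2;35;35;50m[48;2;15;15;25m🬂[38;2;35;35;50m[48;2;15;15;25m🬕[38;2;35;35;50m[48;2;15;15;25m🬂[38;2;35;35;50m[48;2;255;150;50m🬆[38;2;23;23;35m[48;2;255;150;50m🬬[38;2;35;35;50m[48;2;15;15;25m🬕[38;2;35;35;50m[48;2;15;15;25m🬂[0m
[38;2;15;15;25m[48;2;35;35;50m🬰[38;2;15;15;25m[48;2;35;35;50m🬰[38;2;35;35;50m[48;2;15;15;25m🬛[38;2;15;15;25m[48;2;35;35;50m🬰[38;2;35;35;50m[48;2;15;15;25m🬛[38;2;23;23;35m[48;2;255;150;50m🬺[38;2;255;150;50m[48;2;35;35;50m🬬[38;2;255;150;50m[48;2;255;150;50m [38;2;27;27;40m[48;2;255;150;50m🬬[38;2;15;15;25m[48;2;35;35;50m🬰[0m
[38;2;19;19;30m[48;2;255;150;50m🬝[38;2;15;15;25m[48;2;35;35;50m🬎[38;2;35;35;50m[48;2;15;15;25m🬲[38;2;15;15;25m[48;2;35;35;50m🬎[38;2;35;35;50m[48;2;15;15;25m🬲[38;2;15;15;25m[48;2;35;35;50m🬎[38;2;255;150;50m[48;2;31;31;45m🬁[38;2;255;150;50m[48;2;35;35;50m🬬[38;2;255;150;50m[48;2;28;28;41m🬆[38;2;15;15;25m[48;2;35;35;50m🬎[0m
[38;2;255;150;50m[48;2;255;150;50m [38;2;255;150;50m[48;2;15;15;25m🬛[38;2;35;35;50m[48;2;15;15;25m▌[38;2;15;15;25m[48;2;15;15;25m [38;2;35;35;50m[48;2;15;15;25m▌[38;2;15;15;25m[48;2;15;15;25m [38;2;35;35;50m[48;2;15;15;25m▌[38;2;15;15;25m[48;2;15;15;25m [38;2;35;35;50m[48;2;15;15;25m▌[38;2;15;15;25m[48;2;15;15;25m [0m
</frame>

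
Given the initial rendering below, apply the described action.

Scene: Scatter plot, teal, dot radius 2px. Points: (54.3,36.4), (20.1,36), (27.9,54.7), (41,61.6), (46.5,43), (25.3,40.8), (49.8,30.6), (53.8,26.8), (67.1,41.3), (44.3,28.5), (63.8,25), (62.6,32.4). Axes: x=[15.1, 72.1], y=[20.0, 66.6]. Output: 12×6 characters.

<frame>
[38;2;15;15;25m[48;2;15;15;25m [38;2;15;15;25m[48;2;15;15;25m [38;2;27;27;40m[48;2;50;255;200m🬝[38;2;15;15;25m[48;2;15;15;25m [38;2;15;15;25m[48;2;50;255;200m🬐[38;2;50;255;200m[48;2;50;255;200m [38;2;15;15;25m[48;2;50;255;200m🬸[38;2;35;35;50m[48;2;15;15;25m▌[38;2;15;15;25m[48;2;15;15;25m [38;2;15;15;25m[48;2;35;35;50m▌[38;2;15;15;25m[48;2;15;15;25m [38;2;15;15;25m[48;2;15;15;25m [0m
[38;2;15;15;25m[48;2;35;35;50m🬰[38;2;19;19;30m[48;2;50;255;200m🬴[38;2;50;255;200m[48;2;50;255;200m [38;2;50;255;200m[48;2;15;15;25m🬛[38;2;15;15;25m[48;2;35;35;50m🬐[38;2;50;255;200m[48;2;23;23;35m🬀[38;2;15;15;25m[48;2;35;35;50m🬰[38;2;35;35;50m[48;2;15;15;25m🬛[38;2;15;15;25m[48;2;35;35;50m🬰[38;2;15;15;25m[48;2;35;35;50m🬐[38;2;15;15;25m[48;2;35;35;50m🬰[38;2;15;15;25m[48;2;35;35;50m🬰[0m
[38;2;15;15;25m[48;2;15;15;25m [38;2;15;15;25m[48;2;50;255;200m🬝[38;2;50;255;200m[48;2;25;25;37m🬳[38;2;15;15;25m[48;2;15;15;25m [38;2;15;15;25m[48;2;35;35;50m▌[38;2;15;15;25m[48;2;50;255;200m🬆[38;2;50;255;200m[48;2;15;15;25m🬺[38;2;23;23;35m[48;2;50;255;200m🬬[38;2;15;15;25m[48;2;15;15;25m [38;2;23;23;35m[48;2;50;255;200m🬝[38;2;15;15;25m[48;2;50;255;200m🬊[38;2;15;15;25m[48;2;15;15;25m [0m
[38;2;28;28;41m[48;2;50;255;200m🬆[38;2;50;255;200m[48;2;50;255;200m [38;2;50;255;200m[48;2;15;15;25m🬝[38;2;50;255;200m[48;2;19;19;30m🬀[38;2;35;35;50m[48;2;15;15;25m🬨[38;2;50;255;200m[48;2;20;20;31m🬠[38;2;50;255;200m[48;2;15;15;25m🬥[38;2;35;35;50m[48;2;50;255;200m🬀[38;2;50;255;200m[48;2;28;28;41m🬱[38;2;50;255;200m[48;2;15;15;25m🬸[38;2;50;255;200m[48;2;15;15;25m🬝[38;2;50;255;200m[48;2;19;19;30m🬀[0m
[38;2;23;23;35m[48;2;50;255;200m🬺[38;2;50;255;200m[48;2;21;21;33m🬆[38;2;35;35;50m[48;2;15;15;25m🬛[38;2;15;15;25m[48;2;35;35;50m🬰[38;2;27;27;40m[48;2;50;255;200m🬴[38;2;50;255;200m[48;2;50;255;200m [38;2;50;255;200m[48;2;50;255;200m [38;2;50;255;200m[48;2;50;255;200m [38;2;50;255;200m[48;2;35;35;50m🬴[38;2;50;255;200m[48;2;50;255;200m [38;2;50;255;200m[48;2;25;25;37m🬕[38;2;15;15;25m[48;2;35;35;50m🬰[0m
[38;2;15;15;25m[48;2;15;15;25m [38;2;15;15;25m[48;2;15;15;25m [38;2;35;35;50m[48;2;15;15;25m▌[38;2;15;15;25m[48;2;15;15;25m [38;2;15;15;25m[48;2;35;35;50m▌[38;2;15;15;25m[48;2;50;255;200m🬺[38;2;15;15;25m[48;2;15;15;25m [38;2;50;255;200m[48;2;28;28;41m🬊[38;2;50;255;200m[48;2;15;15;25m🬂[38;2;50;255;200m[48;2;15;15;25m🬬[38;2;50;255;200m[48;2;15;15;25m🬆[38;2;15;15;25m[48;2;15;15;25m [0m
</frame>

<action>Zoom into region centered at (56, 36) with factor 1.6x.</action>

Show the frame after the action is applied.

<frame>
[38;2;15;15;25m[48;2;15;15;25m [38;2;15;15;25m[48;2;15;15;25m [38;2;27;27;40m[48;2;50;255;200m🬝[38;2;15;15;25m[48;2;15;15;25m [38;2;15;15;25m[48;2;35;35;50m▌[38;2;15;15;25m[48;2;15;15;25m [38;2;15;15;25m[48;2;15;15;25m [38;2;35;35;50m[48;2;15;15;25m▌[38;2;15;15;25m[48;2;15;15;25m [38;2;15;15;25m[48;2;35;35;50m▌[38;2;15;15;25m[48;2;15;15;25m [38;2;15;15;25m[48;2;15;15;25m [0m
[38;2;15;15;25m[48;2;35;35;50m🬰[38;2;19;19;30m[48;2;50;255;200m🬴[38;2;50;255;200m[48;2;50;255;200m [38;2;50;255;200m[48;2;15;15;25m🬛[38;2;15;15;25m[48;2;35;35;50m🬐[38;2;15;15;25m[48;2;35;35;50m🬰[38;2;15;15;25m[48;2;35;35;50m🬰[38;2;35;35;50m[48;2;15;15;25m🬛[38;2;21;21;33m[48;2;50;255;200m🬆[38;2;50;255;200m[48;2;35;35;50m🬺[38;2;23;23;35m[48;2;50;255;200m🬬[38;2;15;15;25m[48;2;35;35;50m🬰[0m
[38;2;15;15;25m[48;2;15;15;25m [38;2;15;15;25m[48;2;15;15;25m [38;2;50;255;200m[48;2;27;27;40m🬁[38;2;15;15;25m[48;2;15;15;25m [38;2;21;21;33m[48;2;50;255;200m🬆[38;2;50;255;200m[48;2;15;15;25m🬺[38;2;15;15;25m[48;2;50;255;200m🬬[38;2;27;27;40m[48;2;50;255;200m🬝[38;2;15;15;25m[48;2;50;255;200m🬺[38;2;50;255;200m[48;2;28;28;41m🬆[38;2;15;15;25m[48;2;15;15;25m [38;2;15;15;25m[48;2;15;15;25m [0m
[38;2;35;35;50m[48;2;15;15;25m🬂[38;2;28;28;41m[48;2;50;255;200m🬆[38;2;30;30;43m[48;2;50;255;200m🬎[38;2;35;35;50m[48;2;50;255;200m🬀[38;2;35;35;50m[48;2;50;255;200m🬈[38;2;50;255;200m[48;2;15;15;25m🬕[38;2;23;23;35m[48;2;50;255;200m🬴[38;2;50;255;200m[48;2;50;255;200m [38;2;50;255;200m[48;2;25;25;37m🬛[38;2;35;35;50m[48;2;15;15;25m🬨[38;2;35;35;50m[48;2;15;15;25m🬂[38;2;35;35;50m[48;2;15;15;25m🬂[0m
[38;2;23;23;35m[48;2;50;255;200m🬺[38;2;50;255;200m[48;2;15;15;25m🬬[38;2;50;255;200m[48;2;28;28;41m🬆[38;2;50;255;200m[48;2;21;21;33m🬊[38;2;50;255;200m[48;2;15;15;25m🬬[38;2;50;255;200m[48;2;50;255;200m [38;2;19;19;30m[48;2;50;255;200m🬸[38;2;35;35;50m[48;2;50;255;200m🬄[38;2;50;255;200m[48;2;15;15;25m🬺[38;2;31;31;45m[48;2;50;255;200m🬬[38;2;15;15;25m[48;2;35;35;50m🬰[38;2;15;15;25m[48;2;35;35;50m🬰[0m
[38;2;15;15;25m[48;2;15;15;25m [38;2;15;15;25m[48;2;15;15;25m [38;2;35;35;50m[48;2;15;15;25m▌[38;2;15;15;25m[48;2;15;15;25m [38;2;15;15;25m[48;2;35;35;50m▌[38;2;50;255;200m[48;2;15;15;25m🬀[38;2;15;15;25m[48;2;15;15;25m [38;2;50;255;200m[48;2;27;27;40m🬁[38;2;50;255;200m[48;2;15;15;25m🬆[38;2;15;15;25m[48;2;35;35;50m▌[38;2;15;15;25m[48;2;15;15;25m [38;2;15;15;25m[48;2;15;15;25m [0m
</frame>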